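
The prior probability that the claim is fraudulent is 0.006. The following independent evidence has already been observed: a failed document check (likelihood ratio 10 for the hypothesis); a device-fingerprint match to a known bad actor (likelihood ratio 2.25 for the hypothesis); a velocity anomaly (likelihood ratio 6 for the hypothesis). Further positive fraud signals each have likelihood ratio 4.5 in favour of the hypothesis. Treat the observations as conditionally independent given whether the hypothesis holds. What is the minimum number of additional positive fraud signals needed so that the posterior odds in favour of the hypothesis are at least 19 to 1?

3

Prior odds = 0.006/0.994 = 3/497.
Combined Bayes factor of the evidence already in hand = 10 × 2.25 × 6 = 135.
Odds after that evidence = (3/497) × 135 = 405/497.
Target odds = 19.
Need 4.5ⁿ ≥ 19 ÷ (405/497) = 9443/405.
4.5² = 20.25 falls short of 9443/405 but 4.5³ = 91.125 reaches it, so n = 3.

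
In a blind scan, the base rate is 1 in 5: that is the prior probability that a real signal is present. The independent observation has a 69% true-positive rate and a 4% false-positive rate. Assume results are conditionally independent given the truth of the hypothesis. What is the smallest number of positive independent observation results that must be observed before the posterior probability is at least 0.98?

2

Prior odds = 0.2/0.8 = 0.25.
Likelihood ratio of a positive result = 0.69/0.04 = 17.25.
Target posterior odds = 0.98/0.02 = 49.
Require 17.25ⁿ ≥ 49 ÷ 0.25 = 196.
17.25¹ = 17.25 falls short of 196 but 17.25² = 297.5625 reaches it, so n = 2.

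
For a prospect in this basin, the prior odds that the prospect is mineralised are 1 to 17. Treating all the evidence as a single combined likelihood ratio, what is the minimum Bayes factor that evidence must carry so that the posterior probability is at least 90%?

153

Prior odds = 1/17.
Target odds = 0.9/0.1 = 9.
Required Bayes factor = 9 ÷ (1/17) = 153.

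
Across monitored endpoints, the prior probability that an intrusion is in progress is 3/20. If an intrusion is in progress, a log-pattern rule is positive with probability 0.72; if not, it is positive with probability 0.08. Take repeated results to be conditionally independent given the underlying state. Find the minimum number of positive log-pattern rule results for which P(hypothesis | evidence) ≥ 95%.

Prior odds = 0.15/0.85 = 3/17.
Likelihood ratio of a positive = 0.72/0.08 = 9.
Target odds: 0.95 ÷ 0.05 = 19.
Require 9ⁿ ≥ 19 ÷ (3/17) = 323/3.
9² = 81 falls short of 323/3 but 9³ = 729 reaches it, so n = 3.

3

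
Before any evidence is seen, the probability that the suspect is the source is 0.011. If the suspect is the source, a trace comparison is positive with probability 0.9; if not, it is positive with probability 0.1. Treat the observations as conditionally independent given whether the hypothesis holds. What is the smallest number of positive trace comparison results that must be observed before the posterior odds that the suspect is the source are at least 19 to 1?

Prior odds = 0.011/0.989 = 11/989.
Likelihood ratio of a positive = 0.9/0.1 = 9.
Target odds = 19.
Require 9ⁿ ≥ 19 ÷ (11/989) = 18791/11.
9³ = 729 falls short of 18791/11 but 9⁴ = 6561 reaches it, so n = 4.

4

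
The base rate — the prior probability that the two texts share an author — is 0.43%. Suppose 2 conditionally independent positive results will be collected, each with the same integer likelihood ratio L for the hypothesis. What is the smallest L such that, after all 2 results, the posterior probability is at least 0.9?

46

Prior odds = 0.0043/0.9957 = 43/9957.
Target odds = 0.9/0.1 = 9.
Need L² ≥ 9 ÷ (43/9957) = 89613/43.
45² = 2025 < 89613/43 ≤ 2116 = 46², so L = 46.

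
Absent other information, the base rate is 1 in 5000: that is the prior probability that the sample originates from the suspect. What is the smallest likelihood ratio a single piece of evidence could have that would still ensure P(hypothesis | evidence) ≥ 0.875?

34993

Prior odds = 0.0002/0.9998 = 1/4999.
Target odds = 0.875/0.125 = 7.
Required Bayes factor = 7 ÷ (1/4999) = 34993.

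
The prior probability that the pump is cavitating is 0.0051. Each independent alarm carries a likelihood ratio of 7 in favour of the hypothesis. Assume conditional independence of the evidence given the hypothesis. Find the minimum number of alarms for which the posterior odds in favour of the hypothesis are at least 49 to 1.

5

Prior odds: 0.0051 ÷ 0.9949 = 51/9949.
Likelihood ratio per alarm = 7.
Target odds = 49.
Require 7ⁿ ≥ 49 ÷ (51/9949) = 487501/51.
7⁴ = 2401 falls short of 487501/51 but 7⁵ = 16807 reaches it, so n = 5.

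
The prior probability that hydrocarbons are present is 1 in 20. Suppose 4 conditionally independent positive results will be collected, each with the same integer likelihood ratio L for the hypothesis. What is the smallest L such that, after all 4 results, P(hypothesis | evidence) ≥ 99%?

Prior odds = 0.05/0.95 = 1/19.
Target odds = 0.99/0.01 = 99.
Need L⁴ ≥ 99 ÷ (1/19) = 1881.
6⁴ = 1296 < 1881 ≤ 2401 = 7⁴, so L = 7.

7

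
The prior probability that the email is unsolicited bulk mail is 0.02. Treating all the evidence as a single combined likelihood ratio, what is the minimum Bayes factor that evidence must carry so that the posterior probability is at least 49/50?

2401

Prior odds = 0.02/0.98 = 1/49.
Target odds = 0.98/0.02 = 49.
Required Bayes factor = 49 ÷ (1/49) = 2401.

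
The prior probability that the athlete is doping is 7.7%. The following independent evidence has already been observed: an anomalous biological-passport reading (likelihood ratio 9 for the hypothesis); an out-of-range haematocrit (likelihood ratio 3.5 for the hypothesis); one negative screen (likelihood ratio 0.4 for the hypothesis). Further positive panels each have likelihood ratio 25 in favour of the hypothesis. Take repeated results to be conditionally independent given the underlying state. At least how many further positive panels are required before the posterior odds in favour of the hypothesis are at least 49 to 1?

2

Prior odds = 0.077/0.923 = 77/923.
Combined Bayes factor of the evidence already in hand = 9 × 3.5 × 0.4 = 12.6.
Odds after that evidence = (77/923) × 12.6 = 4851/4615.
Target odds = 49.
Need 25ⁿ ≥ 49 ÷ (4851/4615) = 4615/99.
25¹ = 25 falls short of 4615/99 but 25² = 625 reaches it, so n = 2.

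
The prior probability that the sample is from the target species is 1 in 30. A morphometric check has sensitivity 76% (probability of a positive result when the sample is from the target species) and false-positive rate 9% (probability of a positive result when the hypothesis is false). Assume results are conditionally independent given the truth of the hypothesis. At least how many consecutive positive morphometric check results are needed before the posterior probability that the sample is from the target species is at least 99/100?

Prior odds: (1/30) ÷ (29/30) = 1/29.
Likelihood ratio of a positive result = 0.76/0.09 = 76/9.
Target posterior odds = 0.99/0.01 = 99.
Require (76/9)ⁿ ≥ 99 ÷ (1/29) = 2871.
(76/9)³ = 438976/729 falls short of 2871 but (76/9)⁴ = 33362176/6561 reaches it, so n = 4.

4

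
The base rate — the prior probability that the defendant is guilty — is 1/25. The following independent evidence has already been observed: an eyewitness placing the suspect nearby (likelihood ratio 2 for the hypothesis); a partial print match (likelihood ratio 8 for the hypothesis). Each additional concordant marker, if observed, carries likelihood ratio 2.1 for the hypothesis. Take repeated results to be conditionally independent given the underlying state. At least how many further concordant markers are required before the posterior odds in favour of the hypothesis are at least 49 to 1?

Prior odds = 0.04/0.96 = 1/24.
Combined Bayes factor of the evidence already in hand = 2 × 8 = 16.
Odds after that evidence = (1/24) × 16 = 2/3.
Target odds = 49.
Need 2.1ⁿ ≥ 49 ÷ (2/3) = 73.5.
2.1⁵ = 4084101/100000 falls short of 73.5 but 2.1⁶ = 85766121/1000000 reaches it, so n = 6.

6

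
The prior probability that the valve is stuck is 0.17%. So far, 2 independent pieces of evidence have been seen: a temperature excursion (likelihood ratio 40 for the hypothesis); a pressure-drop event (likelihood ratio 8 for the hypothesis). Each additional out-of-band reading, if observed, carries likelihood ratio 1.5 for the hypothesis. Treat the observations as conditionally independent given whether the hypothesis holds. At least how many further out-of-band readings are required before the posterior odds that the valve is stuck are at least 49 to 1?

Prior odds = 0.0017/0.9983 = 17/9983.
Combined Bayes factor of the evidence already in hand = 40 × 8 = 320.
Odds after that evidence = (17/9983) × 320 = 5440/9983.
Target odds = 49.
Need 1.5ⁿ ≥ 49 ÷ (5440/9983) = 489167/5440.
1.5¹¹ = 177147/2048 falls short of 489167/5440 but 1.5¹² = 531441/4096 reaches it, so n = 12.

12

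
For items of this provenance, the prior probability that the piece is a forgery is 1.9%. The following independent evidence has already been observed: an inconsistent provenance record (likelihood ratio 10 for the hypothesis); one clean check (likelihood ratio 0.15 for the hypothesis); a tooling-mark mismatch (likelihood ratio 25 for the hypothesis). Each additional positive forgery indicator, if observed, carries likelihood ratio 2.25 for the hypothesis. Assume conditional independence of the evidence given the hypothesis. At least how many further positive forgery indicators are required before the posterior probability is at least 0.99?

7

Prior odds = 0.019/0.981 = 19/981.
Combined Bayes factor of the evidence already in hand = 10 × 0.15 × 25 = 37.5.
Odds after that evidence = (19/981) × 37.5 = 475/654.
Target odds = 0.99/0.01 = 99.
Need 2.25ⁿ ≥ 99 ÷ (475/654) = 64746/475.
2.25⁶ = 531441/4096 falls short of 64746/475 but 2.25⁷ = 4782969/16384 reaches it, so n = 7.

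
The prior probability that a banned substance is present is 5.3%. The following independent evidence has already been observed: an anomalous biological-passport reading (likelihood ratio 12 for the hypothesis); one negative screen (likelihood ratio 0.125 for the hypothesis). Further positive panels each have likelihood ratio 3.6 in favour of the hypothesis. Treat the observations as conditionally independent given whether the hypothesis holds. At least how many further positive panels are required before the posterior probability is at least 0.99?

Prior odds = 0.053/0.947 = 53/947.
Combined Bayes factor of the evidence already in hand = 12 × 0.125 = 1.5.
Odds after that evidence = (53/947) × 1.5 = 159/1894.
Target odds = 0.99/0.01 = 99.
Need 3.6ⁿ ≥ 99 ÷ (159/1894) = 62502/53.
3.6⁵ = 604.66176 falls short of 62502/53 but 3.6⁶ = 34012224/15625 reaches it, so n = 6.

6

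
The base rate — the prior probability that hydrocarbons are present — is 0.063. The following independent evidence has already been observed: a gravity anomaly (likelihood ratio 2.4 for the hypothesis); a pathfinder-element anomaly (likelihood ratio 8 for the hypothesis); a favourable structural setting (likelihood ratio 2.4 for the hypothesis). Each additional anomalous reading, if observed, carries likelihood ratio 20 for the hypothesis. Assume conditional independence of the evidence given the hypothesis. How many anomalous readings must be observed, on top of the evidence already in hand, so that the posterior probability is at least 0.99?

2

Prior odds = 0.063/0.937 = 63/937.
Combined Bayes factor of the evidence already in hand = 2.4 × 8 × 2.4 = 46.08.
Odds after that evidence = (63/937) × 46.08 = 72576/23425.
Target odds = 0.99/0.01 = 99.
Need 20ⁿ ≥ 99 ÷ (72576/23425) = 257675/8064.
20¹ = 20 falls short of 257675/8064 but 20² = 400 reaches it, so n = 2.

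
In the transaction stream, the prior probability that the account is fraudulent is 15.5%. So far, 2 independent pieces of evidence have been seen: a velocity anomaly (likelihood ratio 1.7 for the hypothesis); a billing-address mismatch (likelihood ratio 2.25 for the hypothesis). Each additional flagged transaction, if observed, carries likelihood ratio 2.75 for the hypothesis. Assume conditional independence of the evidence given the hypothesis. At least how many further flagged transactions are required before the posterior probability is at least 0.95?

4

Prior odds = 0.155/0.845 = 31/169.
Combined Bayes factor of the evidence already in hand = 1.7 × 2.25 = 3.825.
Odds after that evidence = (31/169) × 3.825 = 4743/6760.
Target odds = 0.95/0.05 = 19.
Need 2.75ⁿ ≥ 19 ÷ (4743/6760) = 128440/4743.
2.75³ = 20.796875 falls short of 128440/4743 but 2.75⁴ = 57.19140625 reaches it, so n = 4.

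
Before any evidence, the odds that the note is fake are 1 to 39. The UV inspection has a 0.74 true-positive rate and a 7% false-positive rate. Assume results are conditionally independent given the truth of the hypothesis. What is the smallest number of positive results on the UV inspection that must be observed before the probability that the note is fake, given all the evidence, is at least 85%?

Prior odds = 1/39.
Likelihood ratio of a positive result = 0.74/0.07 = 74/7.
Target odds: 0.85 ÷ 0.15 = 17/3.
Require (74/7)ⁿ ≥ 17/3 ÷ (1/39) = 221.
(74/7)² = 5476/49 falls short of 221 but (74/7)³ = 405224/343 reaches it, so n = 3.

3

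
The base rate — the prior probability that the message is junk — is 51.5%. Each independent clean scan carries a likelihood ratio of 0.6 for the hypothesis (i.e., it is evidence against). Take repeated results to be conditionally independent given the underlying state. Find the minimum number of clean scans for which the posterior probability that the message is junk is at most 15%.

4

Prior odds = 0.515/0.485 = 103/97.
Likelihood ratio per clean scan = 0.6.
Target posterior odds = 0.15/0.85 = 3/17.
Need (103/97) × 0.6ⁿ ≤ 3/17, i.e. 0.6ⁿ ≤ 291/1751.
0.6³ = 0.216 is still above 291/1751 but 0.6⁴ = 0.1296 is at or below it, so n = 4.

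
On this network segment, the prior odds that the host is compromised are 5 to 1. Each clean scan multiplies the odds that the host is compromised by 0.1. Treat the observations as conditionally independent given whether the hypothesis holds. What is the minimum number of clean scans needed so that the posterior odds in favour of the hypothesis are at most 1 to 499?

Prior odds = 5.
Likelihood ratio per clean scan = 0.1.
Target odds = 1/499.
Need 5 × 0.1ⁿ ≤ 1/499, i.e. 0.1ⁿ ≤ 1/2495.
0.1³ = 0.001 is still above 1/2495 but 0.1⁴ = 0.0001 is at or below it, so n = 4.

4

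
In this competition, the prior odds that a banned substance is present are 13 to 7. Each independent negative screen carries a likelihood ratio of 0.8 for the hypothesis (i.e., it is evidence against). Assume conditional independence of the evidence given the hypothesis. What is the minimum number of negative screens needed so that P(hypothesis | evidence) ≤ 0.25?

Prior odds = 13/7.
Likelihood ratio per negative screen = 0.8.
Target posterior odds = 0.25/0.75 = 1/3.
Need (13/7) × 0.8ⁿ ≤ 1/3, i.e. 0.8ⁿ ≤ 7/39.
0.8⁷ = 16384/78125 is still above 7/39 but 0.8⁸ = 65536/390625 is at or below it, so n = 8.

8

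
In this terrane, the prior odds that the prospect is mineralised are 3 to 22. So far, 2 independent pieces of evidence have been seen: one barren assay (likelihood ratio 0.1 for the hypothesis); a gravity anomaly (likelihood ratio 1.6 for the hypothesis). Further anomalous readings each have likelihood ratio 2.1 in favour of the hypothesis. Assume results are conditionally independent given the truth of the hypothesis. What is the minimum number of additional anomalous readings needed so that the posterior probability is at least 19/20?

Prior odds = 3/22.
Combined Bayes factor of the evidence already in hand = 0.1 × 1.6 = 0.16.
Odds after that evidence = (3/22) × 0.16 = 6/275.
Target odds = 0.95/0.05 = 19.
Need 2.1ⁿ ≥ 19 ÷ (6/275) = 5225/6.
2.1⁹ ≈794.28 falls short of 5225/6 but 2.1¹⁰ ≈1667.99 reaches it, so n = 10.

10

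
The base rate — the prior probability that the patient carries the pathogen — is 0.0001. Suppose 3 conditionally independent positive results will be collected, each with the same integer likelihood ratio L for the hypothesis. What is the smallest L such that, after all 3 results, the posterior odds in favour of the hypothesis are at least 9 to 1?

Prior odds = 0.0001/0.9999 = 1/9999.
Target odds = 9.
Need L³ ≥ 9 ÷ (1/9999) = 89991.
44³ = 85184 < 89991 ≤ 91125 = 45³, so L = 45.

45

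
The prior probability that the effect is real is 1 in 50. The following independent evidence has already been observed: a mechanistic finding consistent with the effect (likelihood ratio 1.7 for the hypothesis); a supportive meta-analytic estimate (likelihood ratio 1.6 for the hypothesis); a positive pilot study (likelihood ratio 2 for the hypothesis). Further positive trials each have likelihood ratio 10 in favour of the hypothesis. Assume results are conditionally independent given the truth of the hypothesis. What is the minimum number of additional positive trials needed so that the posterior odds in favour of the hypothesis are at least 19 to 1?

Prior odds = 0.02/0.98 = 1/49.
Combined Bayes factor of the evidence already in hand = 1.7 × 1.6 × 2 = 5.44.
Odds after that evidence = (1/49) × 5.44 = 136/1225.
Target odds = 19.
Need 10ⁿ ≥ 19 ÷ (136/1225) = 23275/136.
10² = 100 falls short of 23275/136 but 10³ = 1000 reaches it, so n = 3.

3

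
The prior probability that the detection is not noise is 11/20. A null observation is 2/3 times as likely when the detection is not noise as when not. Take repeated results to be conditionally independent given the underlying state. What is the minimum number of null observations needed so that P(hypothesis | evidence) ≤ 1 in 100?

12

Prior odds = 0.55/0.45 = 11/9.
Likelihood ratio per null observation = 2/3.
Target posterior odds = 0.01/0.99 = 1/99.
Require (2/3)ⁿ ≤ 1/99 ÷ (11/9) = 1/121.
(2/3)¹¹ = 2048/177147 is still above 1/121 but (2/3)¹² = 4096/531441 is at or below it, so n = 12.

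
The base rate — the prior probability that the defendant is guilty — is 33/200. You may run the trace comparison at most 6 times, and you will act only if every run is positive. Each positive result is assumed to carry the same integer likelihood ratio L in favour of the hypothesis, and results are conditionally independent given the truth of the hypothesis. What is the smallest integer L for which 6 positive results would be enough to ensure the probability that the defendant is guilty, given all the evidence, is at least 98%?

3

Prior odds = 0.165/0.835 = 33/167.
Target odds = 0.98/0.02 = 49.
Need L⁶ ≥ 49 ÷ (33/167) = 8183/33.
2⁶ = 64 < 8183/33 ≤ 729 = 3⁶, so L = 3.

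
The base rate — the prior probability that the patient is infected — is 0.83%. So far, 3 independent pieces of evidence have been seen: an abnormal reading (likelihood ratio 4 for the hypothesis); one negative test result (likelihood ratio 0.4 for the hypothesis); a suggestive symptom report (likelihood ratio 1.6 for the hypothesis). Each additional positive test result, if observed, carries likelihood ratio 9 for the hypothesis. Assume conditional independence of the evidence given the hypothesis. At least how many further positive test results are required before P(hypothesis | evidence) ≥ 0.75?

3

Prior odds = 0.0083/0.9917 = 83/9917.
Combined Bayes factor of the evidence already in hand = 4 × 0.4 × 1.6 = 2.56.
Odds after that evidence = (83/9917) × 2.56 = 5312/247925.
Target odds = 0.75/0.25 = 3.
Need 9ⁿ ≥ 3 ÷ (5312/247925) = 743775/5312.
9² = 81 falls short of 743775/5312 but 9³ = 729 reaches it, so n = 3.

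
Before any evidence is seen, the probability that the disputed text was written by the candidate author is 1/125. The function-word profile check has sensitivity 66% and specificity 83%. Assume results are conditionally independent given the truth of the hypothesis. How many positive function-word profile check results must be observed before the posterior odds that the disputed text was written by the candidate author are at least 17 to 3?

5

Prior odds: 0.008 ÷ 0.992 = 1/124.
False-positive rate = 1 − 0.83 = 0.17; likelihood ratio of a positive = 0.66/0.17 = 66/17.
Target odds = 17/3.
Need (1/124) × (66/17)ⁿ ≥ 17/3, i.e. (66/17)ⁿ ≥ 2108/3.
(66/17)⁴ = 18974736/83521 falls short of 2108/3 but (66/17)⁵ ≈882.013 reaches it, so n = 5.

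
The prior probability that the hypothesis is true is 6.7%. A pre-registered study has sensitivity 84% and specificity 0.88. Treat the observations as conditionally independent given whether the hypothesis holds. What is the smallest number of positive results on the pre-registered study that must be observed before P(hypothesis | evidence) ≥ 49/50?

4

Prior odds: 0.067 ÷ 0.933 = 67/933.
False-positive rate = 1 − 0.88 = 0.12; likelihood ratio of a positive = 0.84/0.12 = 7.
Target odds: 0.98 ÷ 0.02 = 49.
Require 7ⁿ ≥ 49 ÷ (67/933) = 45717/67.
7³ = 343 falls short of 45717/67 but 7⁴ = 2401 reaches it, so n = 4.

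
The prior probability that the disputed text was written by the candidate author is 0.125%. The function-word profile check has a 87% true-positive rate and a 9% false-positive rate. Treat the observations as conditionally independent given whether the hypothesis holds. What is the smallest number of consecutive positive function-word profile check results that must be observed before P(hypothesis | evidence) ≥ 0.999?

6

Prior odds = 0.00125/0.99875 = 1/799.
Likelihood ratio of a positive result = 0.87/0.09 = 29/3.
Target odds: 0.999 ÷ 0.001 = 999.
Need (1/799) × (29/3)ⁿ ≥ 999, i.e. (29/3)ⁿ ≥ 798201.
(29/3)⁵ = 20511149/243 falls short of 798201 but (29/3)⁶ = 594823321/729 reaches it, so n = 6.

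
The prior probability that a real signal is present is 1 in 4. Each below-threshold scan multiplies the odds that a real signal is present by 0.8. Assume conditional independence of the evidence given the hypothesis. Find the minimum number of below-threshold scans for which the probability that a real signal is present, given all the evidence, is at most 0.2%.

Prior odds: 0.25 ÷ 0.75 = 1/3.
Likelihood ratio per below-threshold scan = 0.8.
Target posterior odds = 0.002/0.998 = 1/499.
Require 0.8ⁿ ≤ 1/499 ÷ (1/3) = 3/499.
0.8²² ≈0.0073787 is still above 3/499 but 0.8²³ ≈0.00590296 is at or below it, so n = 23.

23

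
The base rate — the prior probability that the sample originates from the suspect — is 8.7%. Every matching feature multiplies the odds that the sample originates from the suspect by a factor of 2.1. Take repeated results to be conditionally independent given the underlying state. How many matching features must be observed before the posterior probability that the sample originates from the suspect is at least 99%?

10

Prior odds = 0.087/0.913 = 87/913.
Likelihood ratio per matching feature = 2.1.
Target posterior odds = 0.99/0.01 = 99.
Need (87/913) × 2.1ⁿ ≥ 99, i.e. 2.1ⁿ ≥ 30129/29.
2.1⁹ ≈794.28 falls short of 30129/29 but 2.1¹⁰ ≈1667.99 reaches it, so n = 10.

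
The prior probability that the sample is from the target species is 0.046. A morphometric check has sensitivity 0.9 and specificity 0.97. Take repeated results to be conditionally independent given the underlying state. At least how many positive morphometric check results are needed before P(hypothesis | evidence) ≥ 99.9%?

Prior odds = 0.046/0.954 = 23/477.
False-positive rate = 1 − 0.97 = 0.03; likelihood ratio of a positive = 0.9/0.03 = 30.
Target odds: 0.999 ÷ 0.001 = 999.
Require 30ⁿ ≥ 999 ÷ (23/477) = 476523/23.
30² = 900 falls short of 476523/23 but 30³ = 27000 reaches it, so n = 3.

3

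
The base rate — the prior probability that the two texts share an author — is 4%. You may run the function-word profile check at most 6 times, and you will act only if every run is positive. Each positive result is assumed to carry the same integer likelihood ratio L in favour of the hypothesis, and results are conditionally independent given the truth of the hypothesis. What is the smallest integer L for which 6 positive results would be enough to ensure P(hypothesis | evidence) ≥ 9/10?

3

Prior odds = 0.04/0.96 = 1/24.
Target odds = 0.9/0.1 = 9.
Need L⁶ ≥ 9 ÷ (1/24) = 216.
2⁶ = 64 < 216 ≤ 729 = 3⁶, so L = 3.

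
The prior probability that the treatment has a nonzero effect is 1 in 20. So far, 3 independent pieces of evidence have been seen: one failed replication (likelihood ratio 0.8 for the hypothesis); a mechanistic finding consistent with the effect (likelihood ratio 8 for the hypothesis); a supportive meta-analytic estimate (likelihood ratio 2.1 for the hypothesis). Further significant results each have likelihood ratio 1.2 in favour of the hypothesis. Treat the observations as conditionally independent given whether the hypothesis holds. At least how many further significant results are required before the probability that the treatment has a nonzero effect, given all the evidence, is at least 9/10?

Prior odds = 0.05/0.95 = 1/19.
Combined Bayes factor of the evidence already in hand = 0.8 × 8 × 2.1 = 13.44.
Odds after that evidence = (1/19) × 13.44 = 336/475.
Target odds = 0.9/0.1 = 9.
Need 1.2ⁿ ≥ 9 ÷ (336/475) = 1425/112.
1.2¹³ ≈10.6993 falls short of 1425/112 but 1.2¹⁴ ≈12.8392 reaches it, so n = 14.

14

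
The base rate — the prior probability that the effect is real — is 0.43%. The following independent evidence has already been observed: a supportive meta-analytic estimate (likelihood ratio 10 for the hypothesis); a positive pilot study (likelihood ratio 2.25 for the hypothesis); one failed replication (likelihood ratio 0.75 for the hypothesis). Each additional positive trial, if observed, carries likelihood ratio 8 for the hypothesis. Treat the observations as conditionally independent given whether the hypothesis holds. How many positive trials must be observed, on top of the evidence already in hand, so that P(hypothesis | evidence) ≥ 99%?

4

Prior odds = 0.0043/0.9957 = 43/9957.
Combined Bayes factor of the evidence already in hand = 10 × 2.25 × 0.75 = 16.875.
Odds after that evidence = (43/9957) × 16.875 = 1935/26552.
Target odds = 0.99/0.01 = 99.
Need 8ⁿ ≥ 99 ÷ (1935/26552) = 292072/215.
8³ = 512 falls short of 292072/215 but 8⁴ = 4096 reaches it, so n = 4.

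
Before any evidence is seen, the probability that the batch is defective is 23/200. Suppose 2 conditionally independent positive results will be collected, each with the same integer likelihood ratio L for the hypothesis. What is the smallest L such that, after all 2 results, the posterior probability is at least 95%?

13

Prior odds = 0.115/0.885 = 23/177.
Target odds = 0.95/0.05 = 19.
Need L² ≥ 19 ÷ (23/177) = 3363/23.
12² = 144 < 3363/23 ≤ 169 = 13², so L = 13.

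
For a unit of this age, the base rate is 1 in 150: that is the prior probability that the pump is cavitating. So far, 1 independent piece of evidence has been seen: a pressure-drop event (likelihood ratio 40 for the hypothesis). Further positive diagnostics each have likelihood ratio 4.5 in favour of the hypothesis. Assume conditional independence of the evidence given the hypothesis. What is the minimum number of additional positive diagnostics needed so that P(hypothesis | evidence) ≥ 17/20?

Prior odds = (1/150)/(149/150) = 1/149.
Bayes factor of the evidence already in hand = 40.
Odds after that evidence = (1/149) × 40 = 40/149.
Target odds = 0.85/0.15 = 17/3.
Need 4.5ⁿ ≥ 17/3 ÷ (40/149) = 2533/120.
4.5² = 20.25 falls short of 2533/120 but 4.5³ = 91.125 reaches it, so n = 3.

3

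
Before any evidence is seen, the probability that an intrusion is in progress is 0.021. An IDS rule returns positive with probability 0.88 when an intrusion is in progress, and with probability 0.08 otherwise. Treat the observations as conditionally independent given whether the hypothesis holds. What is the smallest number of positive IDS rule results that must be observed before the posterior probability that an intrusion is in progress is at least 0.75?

Prior odds: 0.021 ÷ 0.979 = 21/979.
Likelihood ratio of a positive result = 0.88/0.08 = 11.
Target posterior odds = 0.75/0.25 = 3.
Need (21/979) × 11ⁿ ≥ 3, i.e. 11ⁿ ≥ 979/7.
11² = 121 falls short of 979/7 but 11³ = 1331 reaches it, so n = 3.

3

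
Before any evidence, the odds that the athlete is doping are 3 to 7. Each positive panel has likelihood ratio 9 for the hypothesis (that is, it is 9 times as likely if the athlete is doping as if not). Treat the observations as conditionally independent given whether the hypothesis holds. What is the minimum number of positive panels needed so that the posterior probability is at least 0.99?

3

Prior odds = 3/7.
Likelihood ratio per positive panel = 9.
Target posterior odds = 0.99/0.01 = 99.
Need (3/7) × 9ⁿ ≥ 99, i.e. 9ⁿ ≥ 231.
9² = 81 falls short of 231 but 9³ = 729 reaches it, so n = 3.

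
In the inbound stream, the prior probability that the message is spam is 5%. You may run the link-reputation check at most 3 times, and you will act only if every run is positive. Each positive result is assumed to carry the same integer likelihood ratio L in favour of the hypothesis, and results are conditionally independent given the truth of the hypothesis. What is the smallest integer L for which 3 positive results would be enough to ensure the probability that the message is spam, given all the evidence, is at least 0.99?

13

Prior odds = 0.05/0.95 = 1/19.
Target odds = 0.99/0.01 = 99.
Need L³ ≥ 99 ÷ (1/19) = 1881.
12³ = 1728 < 1881 ≤ 2197 = 13³, so L = 13.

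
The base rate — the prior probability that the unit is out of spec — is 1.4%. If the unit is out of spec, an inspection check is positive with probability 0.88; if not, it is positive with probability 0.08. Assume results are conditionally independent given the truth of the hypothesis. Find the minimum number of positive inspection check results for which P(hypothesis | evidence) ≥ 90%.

Prior odds: 0.014 ÷ 0.986 = 7/493.
Likelihood ratio of a positive = 0.88/0.08 = 11.
Target posterior odds = 0.9/0.1 = 9.
Require 11ⁿ ≥ 9 ÷ (7/493) = 4437/7.
11² = 121 falls short of 4437/7 but 11³ = 1331 reaches it, so n = 3.

3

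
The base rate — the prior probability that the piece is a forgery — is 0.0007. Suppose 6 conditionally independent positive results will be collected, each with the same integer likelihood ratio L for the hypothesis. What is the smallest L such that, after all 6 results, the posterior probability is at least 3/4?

5

Prior odds = 0.0007/0.9993 = 7/9993.
Target odds = 0.75/0.25 = 3.
Need L⁶ ≥ 3 ÷ (7/9993) = 29979/7.
4⁶ = 4096 < 29979/7 ≤ 15625 = 5⁶, so L = 5.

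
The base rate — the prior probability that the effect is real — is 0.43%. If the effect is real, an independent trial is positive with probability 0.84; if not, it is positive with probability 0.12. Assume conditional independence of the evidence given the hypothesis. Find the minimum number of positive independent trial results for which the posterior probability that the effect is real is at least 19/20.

5

Prior odds = 0.0043/0.9957 = 43/9957.
Likelihood ratio of a positive = 0.84/0.12 = 7.
Target posterior odds = 0.95/0.05 = 19.
Require 7ⁿ ≥ 19 ÷ (43/9957) = 189183/43.
7⁴ = 2401 falls short of 189183/43 but 7⁵ = 16807 reaches it, so n = 5.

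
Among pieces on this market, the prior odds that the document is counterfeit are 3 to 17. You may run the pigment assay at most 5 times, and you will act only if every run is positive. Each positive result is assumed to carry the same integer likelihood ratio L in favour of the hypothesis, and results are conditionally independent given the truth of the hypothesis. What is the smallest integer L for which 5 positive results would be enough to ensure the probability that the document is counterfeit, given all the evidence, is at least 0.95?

3

Prior odds = 3/17.
Target odds = 0.95/0.05 = 19.
Need L⁵ ≥ 19 ÷ (3/17) = 323/3.
2⁵ = 32 < 323/3 ≤ 243 = 3⁵, so L = 3.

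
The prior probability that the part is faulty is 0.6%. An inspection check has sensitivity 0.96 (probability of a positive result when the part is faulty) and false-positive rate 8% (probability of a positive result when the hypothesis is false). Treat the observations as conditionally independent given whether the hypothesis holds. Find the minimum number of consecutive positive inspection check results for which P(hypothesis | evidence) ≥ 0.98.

Prior odds = 0.006/0.994 = 3/497.
Likelihood ratio of a positive result = 0.96/0.08 = 12.
Target odds: 0.98 ÷ 0.02 = 49.
Need (3/497) × 12ⁿ ≥ 49, i.e. 12ⁿ ≥ 24353/3.
12³ = 1728 falls short of 24353/3 but 12⁴ = 20736 reaches it, so n = 4.

4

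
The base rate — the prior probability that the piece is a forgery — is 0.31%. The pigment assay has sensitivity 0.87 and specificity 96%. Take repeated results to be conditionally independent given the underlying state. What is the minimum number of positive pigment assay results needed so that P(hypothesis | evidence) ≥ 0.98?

Prior odds = 0.0031/0.9969 = 31/9969.
False-positive rate = 1 − 0.96 = 0.04; likelihood ratio of a positive = 0.87/0.04 = 21.75.
Target posterior odds = 0.98/0.02 = 49.
Need (31/9969) × 21.75ⁿ ≥ 49, i.e. 21.75ⁿ ≥ 488481/31.
21.75³ = 658503/64 falls short of 488481/31 but 21.75⁴ = 57289761/256 reaches it, so n = 4.

4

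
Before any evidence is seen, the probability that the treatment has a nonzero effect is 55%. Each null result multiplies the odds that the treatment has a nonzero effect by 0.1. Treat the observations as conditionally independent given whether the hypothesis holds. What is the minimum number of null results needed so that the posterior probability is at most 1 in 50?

2

Prior odds: 0.55 ÷ 0.45 = 11/9.
Likelihood ratio per null result = 0.1.
Target odds: 0.02 ÷ 0.98 = 1/49.
Need (11/9) × 0.1ⁿ ≤ 1/49, i.e. 0.1ⁿ ≤ 9/539.
0.1¹ = 0.1 is still above 9/539 but 0.1² = 0.01 is at or below it, so n = 2.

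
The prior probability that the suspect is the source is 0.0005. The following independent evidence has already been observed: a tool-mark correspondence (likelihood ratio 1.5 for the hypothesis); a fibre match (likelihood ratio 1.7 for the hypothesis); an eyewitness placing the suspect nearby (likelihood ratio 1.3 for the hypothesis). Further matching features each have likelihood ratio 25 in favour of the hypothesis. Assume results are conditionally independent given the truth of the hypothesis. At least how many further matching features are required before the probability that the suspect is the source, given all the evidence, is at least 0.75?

3

Prior odds = 0.0005/0.9995 = 1/1999.
Combined Bayes factor of the evidence already in hand = 1.5 × 1.7 × 1.3 = 3.315.
Odds after that evidence = (1/1999) × 3.315 = 663/399800.
Target odds = 0.75/0.25 = 3.
Need 25ⁿ ≥ 3 ÷ (663/399800) = 399800/221.
25² = 625 falls short of 399800/221 but 25³ = 15625 reaches it, so n = 3.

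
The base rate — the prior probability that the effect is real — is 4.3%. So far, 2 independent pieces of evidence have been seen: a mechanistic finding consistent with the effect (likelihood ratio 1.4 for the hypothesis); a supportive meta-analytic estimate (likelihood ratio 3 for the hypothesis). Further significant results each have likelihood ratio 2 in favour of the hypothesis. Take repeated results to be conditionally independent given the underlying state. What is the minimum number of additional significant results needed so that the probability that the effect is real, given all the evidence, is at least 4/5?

Prior odds = 0.043/0.957 = 43/957.
Combined Bayes factor of the evidence already in hand = 1.4 × 3 = 4.2.
Odds after that evidence = (43/957) × 4.2 = 301/1595.
Target odds = 0.8/0.2 = 4.
Need 2ⁿ ≥ 4 ÷ (301/1595) = 6380/301.
2⁴ = 16 falls short of 6380/301 but 2⁵ = 32 reaches it, so n = 5.

5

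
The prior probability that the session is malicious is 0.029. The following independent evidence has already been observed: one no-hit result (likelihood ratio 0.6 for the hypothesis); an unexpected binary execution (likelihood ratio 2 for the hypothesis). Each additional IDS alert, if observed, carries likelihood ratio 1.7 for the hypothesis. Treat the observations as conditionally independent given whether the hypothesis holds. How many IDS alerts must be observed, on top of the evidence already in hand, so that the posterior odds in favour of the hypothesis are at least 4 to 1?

9

Prior odds = 0.029/0.971 = 29/971.
Combined Bayes factor of the evidence already in hand = 0.6 × 2 = 1.2.
Odds after that evidence = (29/971) × 1.2 = 174/4855.
Target odds = 4.
Need 1.7ⁿ ≥ 4 ÷ (174/4855) = 9710/87.
1.7⁸ ≈69.7576 falls short of 9710/87 but 1.7⁹ ≈118.588 reaches it, so n = 9.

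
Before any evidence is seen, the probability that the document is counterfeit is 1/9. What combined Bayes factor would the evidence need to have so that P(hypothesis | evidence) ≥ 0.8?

Prior odds = (1/9)/(8/9) = 0.125.
Target odds = 0.8/0.2 = 4.
Required Bayes factor = 4 ÷ 0.125 = 32.

32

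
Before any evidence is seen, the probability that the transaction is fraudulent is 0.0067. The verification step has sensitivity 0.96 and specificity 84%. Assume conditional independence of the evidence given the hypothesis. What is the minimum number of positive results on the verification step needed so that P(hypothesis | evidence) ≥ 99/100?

Prior odds: 0.0067 ÷ 0.9933 = 67/9933.
False-positive rate = 1 − 0.84 = 0.16; likelihood ratio of a positive = 0.96/0.16 = 6.
Target odds: 0.99 ÷ 0.01 = 99.
Require 6ⁿ ≥ 99 ÷ (67/9933) = 983367/67.
6⁵ = 7776 falls short of 983367/67 but 6⁶ = 46656 reaches it, so n = 6.

6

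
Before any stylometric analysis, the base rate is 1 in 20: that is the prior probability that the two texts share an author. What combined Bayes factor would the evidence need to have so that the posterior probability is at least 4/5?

Prior odds = 0.05/0.95 = 1/19.
Target odds = 0.8/0.2 = 4.
Required Bayes factor = 4 ÷ (1/19) = 76.

76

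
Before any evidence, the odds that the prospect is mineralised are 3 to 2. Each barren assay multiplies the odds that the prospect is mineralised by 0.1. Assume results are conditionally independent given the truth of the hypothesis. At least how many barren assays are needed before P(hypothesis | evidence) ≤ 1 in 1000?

4

Prior odds = 1.5.
Likelihood ratio per barren assay = 0.1.
Target odds: 0.001 ÷ 0.999 = 1/999.
Require 0.1ⁿ ≤ 1/999 ÷ 1.5 = 2/2997.
0.1³ = 0.001 is still above 2/2997 but 0.1⁴ = 0.0001 is at or below it, so n = 4.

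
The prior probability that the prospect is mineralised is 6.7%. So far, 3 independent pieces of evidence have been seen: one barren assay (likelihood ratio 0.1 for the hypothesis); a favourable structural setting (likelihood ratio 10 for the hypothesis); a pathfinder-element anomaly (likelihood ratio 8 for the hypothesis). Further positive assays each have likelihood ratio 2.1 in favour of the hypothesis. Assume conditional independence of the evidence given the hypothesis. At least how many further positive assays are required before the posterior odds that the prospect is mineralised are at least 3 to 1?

3

Prior odds = 0.067/0.933 = 67/933.
Combined Bayes factor of the evidence already in hand = 0.1 × 10 × 8 = 8.
Odds after that evidence = (67/933) × 8 = 536/933.
Target odds = 3.
Need 2.1ⁿ ≥ 3 ÷ (536/933) = 2799/536.
2.1² = 4.41 falls short of 2799/536 but 2.1³ = 9.261 reaches it, so n = 3.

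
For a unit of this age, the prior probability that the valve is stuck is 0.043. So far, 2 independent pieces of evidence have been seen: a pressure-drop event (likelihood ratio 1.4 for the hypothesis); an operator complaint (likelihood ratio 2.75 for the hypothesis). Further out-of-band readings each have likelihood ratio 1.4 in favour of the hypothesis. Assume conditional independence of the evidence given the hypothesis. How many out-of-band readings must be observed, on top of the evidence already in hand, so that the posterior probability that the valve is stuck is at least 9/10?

Prior odds = 0.043/0.957 = 43/957.
Combined Bayes factor of the evidence already in hand = 1.4 × 2.75 = 3.85.
Odds after that evidence = (43/957) × 3.85 = 301/1740.
Target odds = 0.9/0.1 = 9.
Need 1.4ⁿ ≥ 9 ÷ (301/1740) = 15660/301.
1.4¹¹ ≈40.4957 falls short of 15660/301 but 1.4¹² ≈56.6939 reaches it, so n = 12.

12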